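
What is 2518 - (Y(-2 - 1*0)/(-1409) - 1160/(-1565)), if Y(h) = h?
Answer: 1110153292/441017 ≈ 2517.3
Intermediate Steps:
2518 - (Y(-2 - 1*0)/(-1409) - 1160/(-1565)) = 2518 - ((-2 - 1*0)/(-1409) - 1160/(-1565)) = 2518 - ((-2 + 0)*(-1/1409) - 1160*(-1/1565)) = 2518 - (-2*(-1/1409) + 232/313) = 2518 - (2/1409 + 232/313) = 2518 - 1*327514/441017 = 2518 - 327514/441017 = 1110153292/441017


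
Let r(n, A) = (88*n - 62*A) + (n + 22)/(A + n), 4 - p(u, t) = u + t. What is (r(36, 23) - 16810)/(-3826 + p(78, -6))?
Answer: 13469/3481 ≈ 3.8693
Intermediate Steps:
p(u, t) = 4 - t - u (p(u, t) = 4 - (u + t) = 4 - (t + u) = 4 + (-t - u) = 4 - t - u)
r(n, A) = -62*A + 88*n + (22 + n)/(A + n) (r(n, A) = (-62*A + 88*n) + (22 + n)/(A + n) = -62*A + 88*n + (22 + n)/(A + n))
(r(36, 23) - 16810)/(-3826 + p(78, -6)) = ((22 + 36 - 62*23² + 88*36² + 26*23*36)/(23 + 36) - 16810)/(-3826 + (4 - 1*(-6) - 1*78)) = ((22 + 36 - 62*529 + 88*1296 + 21528)/59 - 16810)/(-3826 + (4 + 6 - 78)) = ((22 + 36 - 32798 + 114048 + 21528)/59 - 16810)/(-3826 - 68) = ((1/59)*102836 - 16810)/(-3894) = (102836/59 - 16810)*(-1/3894) = -888954/59*(-1/3894) = 13469/3481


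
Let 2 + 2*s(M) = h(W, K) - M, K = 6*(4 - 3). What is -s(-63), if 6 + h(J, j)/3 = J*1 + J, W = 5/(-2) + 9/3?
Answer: -23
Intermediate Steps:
K = 6 (K = 6*1 = 6)
W = ½ (W = 5*(-½) + 9*(⅓) = -5/2 + 3 = ½ ≈ 0.50000)
h(J, j) = -18 + 6*J (h(J, j) = -18 + 3*(J*1 + J) = -18 + 3*(J + J) = -18 + 3*(2*J) = -18 + 6*J)
s(M) = -17/2 - M/2 (s(M) = -1 + ((-18 + 6*(½)) - M)/2 = -1 + ((-18 + 3) - M)/2 = -1 + (-15 - M)/2 = -1 + (-15/2 - M/2) = -17/2 - M/2)
-s(-63) = -(-17/2 - ½*(-63)) = -(-17/2 + 63/2) = -1*23 = -23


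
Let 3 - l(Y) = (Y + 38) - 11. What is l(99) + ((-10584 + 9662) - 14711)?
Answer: -15756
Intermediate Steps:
l(Y) = -24 - Y (l(Y) = 3 - ((Y + 38) - 11) = 3 - ((38 + Y) - 11) = 3 - (27 + Y) = 3 + (-27 - Y) = -24 - Y)
l(99) + ((-10584 + 9662) - 14711) = (-24 - 1*99) + ((-10584 + 9662) - 14711) = (-24 - 99) + (-922 - 14711) = -123 - 15633 = -15756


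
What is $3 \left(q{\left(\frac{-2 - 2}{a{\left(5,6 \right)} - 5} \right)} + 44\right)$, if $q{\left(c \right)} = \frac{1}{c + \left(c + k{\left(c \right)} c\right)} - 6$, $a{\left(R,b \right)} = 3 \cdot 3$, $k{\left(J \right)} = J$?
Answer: $111$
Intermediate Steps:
$a{\left(R,b \right)} = 9$
$q{\left(c \right)} = -6 + \frac{1}{c^{2} + 2 c}$ ($q{\left(c \right)} = \frac{1}{c + \left(c + c c\right)} - 6 = \frac{1}{c + \left(c + c^{2}\right)} - 6 = \frac{1}{c^{2} + 2 c} - 6 = -6 + \frac{1}{c^{2} + 2 c}$)
$3 \left(q{\left(\frac{-2 - 2}{a{\left(5,6 \right)} - 5} \right)} + 44\right) = 3 \left(\frac{1 - 12 \frac{-2 - 2}{9 - 5} - 6 \left(\frac{-2 - 2}{9 - 5}\right)^{2}}{\frac{-2 - 2}{9 - 5} \left(2 + \frac{-2 - 2}{9 - 5}\right)} + 44\right) = 3 \left(\frac{1 - 12 \left(- \frac{4}{4}\right) - 6 \left(- \frac{4}{4}\right)^{2}}{- \frac{4}{4} \left(2 - \frac{4}{4}\right)} + 44\right) = 3 \left(\frac{1 - 12 \left(\left(-4\right) \frac{1}{4}\right) - 6 \left(\left(-4\right) \frac{1}{4}\right)^{2}}{\left(-4\right) \frac{1}{4} \left(2 - 1\right)} + 44\right) = 3 \left(\frac{1 - -12 - 6 \left(-1\right)^{2}}{\left(-1\right) \left(2 - 1\right)} + 44\right) = 3 \left(- \frac{1 + 12 - 6}{1} + 44\right) = 3 \left(\left(-1\right) 1 \left(1 + 12 - 6\right) + 44\right) = 3 \left(\left(-1\right) 1 \cdot 7 + 44\right) = 3 \left(-7 + 44\right) = 3 \cdot 37 = 111$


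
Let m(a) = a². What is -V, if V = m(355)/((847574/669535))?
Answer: -84378148375/847574 ≈ -99553.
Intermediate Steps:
V = 84378148375/847574 (V = 355²/((847574/669535)) = 126025/((847574*(1/669535))) = 126025/(847574/669535) = 126025*(669535/847574) = 84378148375/847574 ≈ 99553.)
-V = -1*84378148375/847574 = -84378148375/847574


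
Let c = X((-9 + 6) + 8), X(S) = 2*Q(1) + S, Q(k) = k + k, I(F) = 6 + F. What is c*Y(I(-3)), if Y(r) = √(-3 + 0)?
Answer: 9*I*√3 ≈ 15.588*I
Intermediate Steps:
Q(k) = 2*k
Y(r) = I*√3 (Y(r) = √(-3) = I*√3)
X(S) = 4 + S (X(S) = 2*(2*1) + S = 2*2 + S = 4 + S)
c = 9 (c = 4 + ((-9 + 6) + 8) = 4 + (-3 + 8) = 4 + 5 = 9)
c*Y(I(-3)) = 9*(I*√3) = 9*I*√3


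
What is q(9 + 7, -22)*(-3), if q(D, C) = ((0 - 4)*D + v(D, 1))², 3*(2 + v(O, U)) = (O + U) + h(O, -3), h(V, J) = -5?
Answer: -11532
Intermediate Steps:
v(O, U) = -11/3 + O/3 + U/3 (v(O, U) = -2 + ((O + U) - 5)/3 = -2 + (-5 + O + U)/3 = -2 + (-5/3 + O/3 + U/3) = -11/3 + O/3 + U/3)
q(D, C) = (-10/3 - 11*D/3)² (q(D, C) = ((0 - 4)*D + (-11/3 + D/3 + (⅓)*1))² = (-4*D + (-11/3 + D/3 + ⅓))² = (-4*D + (-10/3 + D/3))² = (-10/3 - 11*D/3)²)
q(9 + 7, -22)*(-3) = ((10 + 11*(9 + 7))²/9)*(-3) = ((10 + 11*16)²/9)*(-3) = ((10 + 176)²/9)*(-3) = ((⅑)*186²)*(-3) = ((⅑)*34596)*(-3) = 3844*(-3) = -11532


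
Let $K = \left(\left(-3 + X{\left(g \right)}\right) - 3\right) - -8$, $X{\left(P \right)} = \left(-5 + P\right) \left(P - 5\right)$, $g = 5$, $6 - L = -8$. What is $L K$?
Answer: $28$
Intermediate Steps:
$L = 14$ ($L = 6 - -8 = 6 + 8 = 14$)
$X{\left(P \right)} = \left(-5 + P\right)^{2}$ ($X{\left(P \right)} = \left(-5 + P\right) \left(-5 + P\right) = \left(-5 + P\right)^{2}$)
$K = 2$ ($K = \left(\left(-3 + \left(-5 + 5\right)^{2}\right) - 3\right) - -8 = \left(\left(-3 + 0^{2}\right) - 3\right) + 8 = \left(\left(-3 + 0\right) - 3\right) + 8 = \left(-3 - 3\right) + 8 = -6 + 8 = 2$)
$L K = 14 \cdot 2 = 28$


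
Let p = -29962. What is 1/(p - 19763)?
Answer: -1/49725 ≈ -2.0111e-5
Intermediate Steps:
1/(p - 19763) = 1/(-29962 - 19763) = 1/(-49725) = -1/49725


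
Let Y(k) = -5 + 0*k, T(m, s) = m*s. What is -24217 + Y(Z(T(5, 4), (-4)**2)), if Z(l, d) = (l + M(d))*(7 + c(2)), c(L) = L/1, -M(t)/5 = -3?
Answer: -24222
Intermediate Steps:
M(t) = 15 (M(t) = -5*(-3) = 15)
c(L) = L (c(L) = L*1 = L)
Z(l, d) = 135 + 9*l (Z(l, d) = (l + 15)*(7 + 2) = (15 + l)*9 = 135 + 9*l)
Y(k) = -5 (Y(k) = -5 + 0 = -5)
-24217 + Y(Z(T(5, 4), (-4)**2)) = -24217 - 5 = -24222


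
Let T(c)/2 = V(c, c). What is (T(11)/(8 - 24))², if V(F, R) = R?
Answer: 121/64 ≈ 1.8906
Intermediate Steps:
T(c) = 2*c
(T(11)/(8 - 24))² = ((2*11)/(8 - 24))² = (22/(-16))² = (22*(-1/16))² = (-11/8)² = 121/64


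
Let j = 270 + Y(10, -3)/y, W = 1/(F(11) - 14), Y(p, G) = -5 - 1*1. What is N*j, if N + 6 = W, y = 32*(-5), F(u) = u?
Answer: -136819/80 ≈ -1710.2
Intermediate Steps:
Y(p, G) = -6 (Y(p, G) = -5 - 1 = -6)
y = -160
W = -1/3 (W = 1/(11 - 14) = 1/(-3) = -1/3 ≈ -0.33333)
N = -19/3 (N = -6 - 1/3 = -19/3 ≈ -6.3333)
j = 21603/80 (j = 270 - 6/(-160) = 270 - 6*(-1/160) = 270 + 3/80 = 21603/80 ≈ 270.04)
N*j = -19/3*21603/80 = -136819/80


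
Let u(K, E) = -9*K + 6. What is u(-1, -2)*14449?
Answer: 216735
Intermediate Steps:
u(K, E) = 6 - 9*K
u(-1, -2)*14449 = (6 - 9*(-1))*14449 = (6 + 9)*14449 = 15*14449 = 216735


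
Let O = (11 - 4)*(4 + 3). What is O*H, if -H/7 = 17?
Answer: -5831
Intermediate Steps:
O = 49 (O = 7*7 = 49)
H = -119 (H = -7*17 = -119)
O*H = 49*(-119) = -5831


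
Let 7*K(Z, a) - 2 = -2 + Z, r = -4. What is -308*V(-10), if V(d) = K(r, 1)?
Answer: 176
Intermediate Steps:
K(Z, a) = Z/7 (K(Z, a) = 2/7 + (-2 + Z)/7 = 2/7 + (-2/7 + Z/7) = Z/7)
V(d) = -4/7 (V(d) = (⅐)*(-4) = -4/7)
-308*V(-10) = -308*(-4/7) = 176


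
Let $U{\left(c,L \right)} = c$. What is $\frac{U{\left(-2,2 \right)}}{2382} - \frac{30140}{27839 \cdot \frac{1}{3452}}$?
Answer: $- \frac{123915574319}{33156249} \approx -3737.3$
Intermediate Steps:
$\frac{U{\left(-2,2 \right)}}{2382} - \frac{30140}{27839 \cdot \frac{1}{3452}} = - \frac{2}{2382} - \frac{30140}{27839 \cdot \frac{1}{3452}} = \left(-2\right) \frac{1}{2382} - \frac{30140}{27839 \cdot \frac{1}{3452}} = - \frac{1}{1191} - \frac{30140}{\frac{27839}{3452}} = - \frac{1}{1191} - \frac{104043280}{27839} = - \frac{123915574319}{33156249}$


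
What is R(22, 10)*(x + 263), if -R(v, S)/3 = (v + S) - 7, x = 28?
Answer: -21825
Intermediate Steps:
R(v, S) = 21 - 3*S - 3*v (R(v, S) = -3*((v + S) - 7) = -3*((S + v) - 7) = -3*(-7 + S + v) = 21 - 3*S - 3*v)
R(22, 10)*(x + 263) = (21 - 3*10 - 3*22)*(28 + 263) = (21 - 30 - 66)*291 = -75*291 = -21825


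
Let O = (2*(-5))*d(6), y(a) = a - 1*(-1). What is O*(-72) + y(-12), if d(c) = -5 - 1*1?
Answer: -4331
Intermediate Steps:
d(c) = -6 (d(c) = -5 - 1 = -6)
y(a) = 1 + a (y(a) = a + 1 = 1 + a)
O = 60 (O = (2*(-5))*(-6) = -10*(-6) = 60)
O*(-72) + y(-12) = 60*(-72) + (1 - 12) = -4320 - 11 = -4331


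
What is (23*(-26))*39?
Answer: -23322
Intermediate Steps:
(23*(-26))*39 = -598*39 = -23322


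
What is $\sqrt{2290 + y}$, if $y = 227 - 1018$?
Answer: $\sqrt{1499} \approx 38.717$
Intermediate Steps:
$y = -791$ ($y = 227 - 1018 = -791$)
$\sqrt{2290 + y} = \sqrt{2290 - 791} = \sqrt{1499}$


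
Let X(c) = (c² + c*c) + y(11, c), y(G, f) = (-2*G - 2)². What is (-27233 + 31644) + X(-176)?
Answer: 66939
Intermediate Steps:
y(G, f) = (-2 - 2*G)²
X(c) = 576 + 2*c² (X(c) = (c² + c*c) + 4*(1 + 11)² = (c² + c²) + 4*12² = 2*c² + 4*144 = 2*c² + 576 = 576 + 2*c²)
(-27233 + 31644) + X(-176) = (-27233 + 31644) + (576 + 2*(-176)²) = 4411 + (576 + 2*30976) = 4411 + (576 + 61952) = 4411 + 62528 = 66939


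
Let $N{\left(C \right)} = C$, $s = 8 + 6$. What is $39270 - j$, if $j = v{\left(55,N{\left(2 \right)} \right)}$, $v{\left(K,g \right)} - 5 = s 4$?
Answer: $39209$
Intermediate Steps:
$s = 14$
$v{\left(K,g \right)} = 61$ ($v{\left(K,g \right)} = 5 + 14 \cdot 4 = 5 + 56 = 61$)
$j = 61$
$39270 - j = 39270 - 61 = 39209$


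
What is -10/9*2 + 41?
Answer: 349/9 ≈ 38.778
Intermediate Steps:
-10/9*2 + 41 = -20/9 + 41 = 349/9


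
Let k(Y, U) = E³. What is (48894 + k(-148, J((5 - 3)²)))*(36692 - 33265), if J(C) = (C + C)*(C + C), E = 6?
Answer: 168299970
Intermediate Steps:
J(C) = 4*C² (J(C) = (2*C)*(2*C) = 4*C²)
k(Y, U) = 216 (k(Y, U) = 6³ = 216)
(48894 + k(-148, J((5 - 3)²)))*(36692 - 33265) = (48894 + 216)*(36692 - 33265) = 49110*3427 = 168299970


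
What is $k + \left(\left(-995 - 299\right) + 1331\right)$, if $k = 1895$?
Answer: $1932$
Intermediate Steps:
$k + \left(\left(-995 - 299\right) + 1331\right) = 1895 + \left(\left(-995 - 299\right) + 1331\right) = 1895 + \left(-1294 + 1331\right) = 1895 + 37 = 1932$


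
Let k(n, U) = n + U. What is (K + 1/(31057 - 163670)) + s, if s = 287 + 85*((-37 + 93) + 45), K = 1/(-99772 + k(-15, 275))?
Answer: 117080100610307/13196584856 ≈ 8872.0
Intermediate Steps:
k(n, U) = U + n
K = -1/99512 (K = 1/(-99772 + (275 - 15)) = 1/(-99772 + 260) = 1/(-99512) = -1/99512 ≈ -1.0049e-5)
s = 8872 (s = 287 + 85*(56 + 45) = 287 + 85*101 = 287 + 8585 = 8872)
(K + 1/(31057 - 163670)) + s = (-1/99512 + 1/(31057 - 163670)) + 8872 = (-1/99512 + 1/(-132613)) + 8872 = (-1/99512 - 1/132613) + 8872 = -232125/13196584856 + 8872 = 117080100610307/13196584856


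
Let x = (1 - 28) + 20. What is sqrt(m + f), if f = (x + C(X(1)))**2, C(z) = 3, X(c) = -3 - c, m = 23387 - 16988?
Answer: sqrt(6415) ≈ 80.094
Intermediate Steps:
m = 6399
x = -7 (x = -27 + 20 = -7)
f = 16 (f = (-7 + 3)**2 = (-4)**2 = 16)
sqrt(m + f) = sqrt(6399 + 16) = sqrt(6415)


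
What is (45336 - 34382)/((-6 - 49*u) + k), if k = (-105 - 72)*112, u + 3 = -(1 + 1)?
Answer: -10954/19585 ≈ -0.55931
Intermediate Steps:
u = -5 (u = -3 - (1 + 1) = -3 - 1*2 = -3 - 2 = -5)
k = -19824 (k = -177*112 = -19824)
(45336 - 34382)/((-6 - 49*u) + k) = (45336 - 34382)/((-6 - 49*(-5)) - 19824) = 10954/((-6 + 245) - 19824) = 10954/(239 - 19824) = 10954/(-19585) = 10954*(-1/19585) = -10954/19585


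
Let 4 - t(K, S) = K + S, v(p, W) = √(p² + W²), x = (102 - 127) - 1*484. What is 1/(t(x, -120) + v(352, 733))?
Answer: -633/260504 + √661193/260504 ≈ 0.00069150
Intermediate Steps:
x = -509 (x = -25 - 484 = -509)
v(p, W) = √(W² + p²)
t(K, S) = 4 - K - S (t(K, S) = 4 - (K + S) = 4 + (-K - S) = 4 - K - S)
1/(t(x, -120) + v(352, 733)) = 1/((4 - 1*(-509) - 1*(-120)) + √(733² + 352²)) = 1/((4 + 509 + 120) + √(537289 + 123904)) = 1/(633 + √661193)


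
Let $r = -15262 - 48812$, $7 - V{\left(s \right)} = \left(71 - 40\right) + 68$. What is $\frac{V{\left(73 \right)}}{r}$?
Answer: $\frac{46}{32037} \approx 0.0014358$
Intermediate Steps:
$V{\left(s \right)} = -92$ ($V{\left(s \right)} = 7 - \left(\left(71 - 40\right) + 68\right) = 7 - \left(31 + 68\right) = 7 - 99 = -92$)
$r = -64074$
$\frac{V{\left(73 \right)}}{r} = - \frac{92}{-64074} = \left(-92\right) \left(- \frac{1}{64074}\right) = \frac{46}{32037}$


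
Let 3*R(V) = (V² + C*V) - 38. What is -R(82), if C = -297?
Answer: 17668/3 ≈ 5889.3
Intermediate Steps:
R(V) = -38/3 - 99*V + V²/3 (R(V) = ((V² - 297*V) - 38)/3 = (-38 + V² - 297*V)/3 = -38/3 - 99*V + V²/3)
-R(82) = -(-38/3 - 99*82 + (⅓)*82²) = -(-38/3 - 8118 + (⅓)*6724) = -(-38/3 - 8118 + 6724/3) = -1*(-17668/3) = 17668/3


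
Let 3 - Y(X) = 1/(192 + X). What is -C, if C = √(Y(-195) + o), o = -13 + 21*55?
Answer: -2*√2577/3 ≈ -33.843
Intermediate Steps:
o = 1142 (o = -13 + 1155 = 1142)
Y(X) = 3 - 1/(192 + X)
C = 2*√2577/3 (C = √((575 + 3*(-195))/(192 - 195) + 1142) = √((575 - 585)/(-3) + 1142) = √(-⅓*(-10) + 1142) = √(10/3 + 1142) = √(3436/3) = 2*√2577/3 ≈ 33.843)
-C = -2*√2577/3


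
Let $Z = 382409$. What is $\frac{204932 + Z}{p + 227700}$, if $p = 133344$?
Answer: $\frac{587341}{361044} \approx 1.6268$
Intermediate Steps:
$\frac{204932 + Z}{p + 227700} = \frac{204932 + 382409}{133344 + 227700} = \frac{587341}{361044}$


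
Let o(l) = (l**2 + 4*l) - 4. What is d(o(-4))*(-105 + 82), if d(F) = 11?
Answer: -253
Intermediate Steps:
o(l) = -4 + l**2 + 4*l
d(o(-4))*(-105 + 82) = 11*(-105 + 82) = 11*(-23) = -253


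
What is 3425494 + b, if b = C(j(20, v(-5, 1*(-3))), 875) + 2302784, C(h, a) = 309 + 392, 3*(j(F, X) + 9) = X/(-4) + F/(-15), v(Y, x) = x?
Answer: 5728979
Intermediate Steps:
j(F, X) = -9 - X/12 - F/45 (j(F, X) = -9 + (X/(-4) + F/(-15))/3 = -9 + (X*(-¼) + F*(-1/15))/3 = -9 + (-X/4 - F/15)/3 = -9 + (-X/12 - F/45) = -9 - X/12 - F/45)
C(h, a) = 701
b = 2303485 (b = 701 + 2302784 = 2303485)
3425494 + b = 3425494 + 2303485 = 5728979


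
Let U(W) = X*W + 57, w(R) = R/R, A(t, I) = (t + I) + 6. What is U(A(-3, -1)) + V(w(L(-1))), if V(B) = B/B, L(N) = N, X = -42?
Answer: -26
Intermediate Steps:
A(t, I) = 6 + I + t (A(t, I) = (I + t) + 6 = 6 + I + t)
w(R) = 1
U(W) = 57 - 42*W (U(W) = -42*W + 57 = 57 - 42*W)
V(B) = 1
U(A(-3, -1)) + V(w(L(-1))) = (57 - 42*(6 - 1 - 3)) + 1 = (57 - 42*2) + 1 = (57 - 84) + 1 = -27 + 1 = -26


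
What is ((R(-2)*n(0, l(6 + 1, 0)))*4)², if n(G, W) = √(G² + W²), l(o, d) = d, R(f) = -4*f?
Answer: 0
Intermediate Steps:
((R(-2)*n(0, l(6 + 1, 0)))*4)² = (((-4*(-2))*√(0² + 0²))*4)² = ((8*√(0 + 0))*4)² = ((8*√0)*4)² = ((8*0)*4)² = (0*4)² = 0² = 0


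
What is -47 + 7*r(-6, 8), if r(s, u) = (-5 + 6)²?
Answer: -40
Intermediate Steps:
r(s, u) = 1 (r(s, u) = 1² = 1)
-47 + 7*r(-6, 8) = -47 + 7*1 = -47 + 7 = -40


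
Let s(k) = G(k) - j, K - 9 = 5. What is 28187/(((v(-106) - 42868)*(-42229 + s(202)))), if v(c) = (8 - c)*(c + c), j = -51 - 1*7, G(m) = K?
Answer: 28187/2826036652 ≈ 9.9740e-6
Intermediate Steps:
K = 14 (K = 9 + 5 = 14)
G(m) = 14
j = -58 (j = -51 - 7 = -58)
v(c) = 2*c*(8 - c) (v(c) = (8 - c)*(2*c) = 2*c*(8 - c))
s(k) = 72 (s(k) = 14 - 1*(-58) = 14 + 58 = 72)
28187/(((v(-106) - 42868)*(-42229 + s(202)))) = 28187/(((2*(-106)*(8 - 1*(-106)) - 42868)*(-42229 + 72))) = 28187/(((2*(-106)*(8 + 106) - 42868)*(-42157))) = 28187/(((2*(-106)*114 - 42868)*(-42157))) = 28187/(((-24168 - 42868)*(-42157))) = 28187/((-67036*(-42157))) = 28187/2826036652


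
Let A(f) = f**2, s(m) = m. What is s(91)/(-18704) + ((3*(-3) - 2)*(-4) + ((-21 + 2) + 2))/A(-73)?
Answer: 2867/14239088 ≈ 0.00020135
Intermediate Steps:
s(91)/(-18704) + ((3*(-3) - 2)*(-4) + ((-21 + 2) + 2))/A(-73) = 91/(-18704) + ((3*(-3) - 2)*(-4) + ((-21 + 2) + 2))/((-73)**2) = 91*(-1/18704) + ((-9 - 2)*(-4) + (-19 + 2))/5329 = -13/2672 + (-11*(-4) - 17)*(1/5329) = -13/2672 + (44 - 17)*(1/5329) = -13/2672 + 27*(1/5329) = -13/2672 + 27/5329 = 2867/14239088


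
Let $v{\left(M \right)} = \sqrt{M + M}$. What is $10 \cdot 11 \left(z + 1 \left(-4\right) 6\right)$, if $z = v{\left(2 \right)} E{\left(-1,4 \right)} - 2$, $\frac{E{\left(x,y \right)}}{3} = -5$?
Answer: $-6160$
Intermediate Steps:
$E{\left(x,y \right)} = -15$ ($E{\left(x,y \right)} = 3 \left(-5\right) = -15$)
$v{\left(M \right)} = \sqrt{2} \sqrt{M}$ ($v{\left(M \right)} = \sqrt{2 M} = \sqrt{2} \sqrt{M}$)
$z = -32$ ($z = \sqrt{2} \sqrt{2} \left(-15\right) - 2 = 2 \left(-15\right) - 2 = -30 - 2 = -32$)
$10 \cdot 11 \left(z + 1 \left(-4\right) 6\right) = 10 \cdot 11 \left(-32 + 1 \left(-4\right) 6\right) = 110 \left(-32 - 24\right) = 110 \left(-56\right) = -6160$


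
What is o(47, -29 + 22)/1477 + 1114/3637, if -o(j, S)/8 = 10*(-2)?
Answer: 2227298/5371849 ≈ 0.41462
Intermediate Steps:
o(j, S) = 160 (o(j, S) = -80*(-2) = -8*(-20) = 160)
o(47, -29 + 22)/1477 + 1114/3637 = 160/1477 + 1114/3637 = 2227298/5371849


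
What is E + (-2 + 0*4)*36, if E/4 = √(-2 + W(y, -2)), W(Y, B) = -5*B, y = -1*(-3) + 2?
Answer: -72 + 8*√2 ≈ -60.686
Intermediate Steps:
y = 5 (y = 3 + 2 = 5)
E = 8*√2 (E = 4*√(-2 - 5*(-2)) = 4*√(-2 + 10) = 4*√8 = 4*(2*√2) = 8*√2 ≈ 11.314)
E + (-2 + 0*4)*36 = 8*√2 + (-2 + 0*4)*36 = 8*√2 + (-2 + 0)*36 = 8*√2 - 2*36 = 8*√2 - 72 = -72 + 8*√2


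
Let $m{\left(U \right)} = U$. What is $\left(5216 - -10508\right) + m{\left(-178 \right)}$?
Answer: $15546$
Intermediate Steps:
$\left(5216 - -10508\right) + m{\left(-178 \right)} = \left(5216 - -10508\right) - 178 = \left(5216 + 10508\right) - 178 = 15724 - 178 = 15546$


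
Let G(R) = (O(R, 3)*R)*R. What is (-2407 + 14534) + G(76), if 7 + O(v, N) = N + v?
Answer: 427999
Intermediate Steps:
O(v, N) = -7 + N + v (O(v, N) = -7 + (N + v) = -7 + N + v)
G(R) = R²*(-4 + R) (G(R) = ((-7 + 3 + R)*R)*R = ((-4 + R)*R)*R = (R*(-4 + R))*R = R²*(-4 + R))
(-2407 + 14534) + G(76) = (-2407 + 14534) + 76²*(-4 + 76) = 12127 + 5776*72 = 12127 + 415872 = 427999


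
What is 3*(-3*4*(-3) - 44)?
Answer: -24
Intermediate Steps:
3*(-3*4*(-3) - 44) = 3*(-12*(-3) - 44) = 3*(36 - 44) = 3*(-8) = -24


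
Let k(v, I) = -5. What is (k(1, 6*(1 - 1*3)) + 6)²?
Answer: 1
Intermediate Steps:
(k(1, 6*(1 - 1*3)) + 6)² = (-5 + 6)² = 1² = 1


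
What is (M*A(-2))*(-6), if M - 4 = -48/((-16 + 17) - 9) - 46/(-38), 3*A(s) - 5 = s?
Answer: -1278/19 ≈ -67.263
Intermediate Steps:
A(s) = 5/3 + s/3
M = 213/19 (M = 4 + (-48/((-16 + 17) - 9) - 46/(-38)) = 4 + (-48/(1 - 9) - 46*(-1/38)) = 4 + (-48/(-8) + 23/19) = 4 + (-48*(-⅛) + 23/19) = 4 + (6 + 23/19) = 4 + 137/19 = 213/19 ≈ 11.211)
(M*A(-2))*(-6) = (213*(5/3 + (⅓)*(-2))/19)*(-6) = (213*(5/3 - ⅔)/19)*(-6) = ((213/19)*1)*(-6) = (213/19)*(-6) = -1278/19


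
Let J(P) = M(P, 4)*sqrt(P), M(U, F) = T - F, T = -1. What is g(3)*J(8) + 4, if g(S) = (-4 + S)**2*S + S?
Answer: 4 - 60*sqrt(2) ≈ -80.853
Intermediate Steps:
M(U, F) = -1 - F
J(P) = -5*sqrt(P) (J(P) = (-1 - 1*4)*sqrt(P) = (-1 - 4)*sqrt(P) = -5*sqrt(P))
g(S) = S + S*(-4 + S)**2 (g(S) = S*(-4 + S)**2 + S = S + S*(-4 + S)**2)
g(3)*J(8) + 4 = (3*(1 + (-4 + 3)**2))*(-10*sqrt(2)) + 4 = (3*(1 + (-1)**2))*(-10*sqrt(2)) + 4 = (3*(1 + 1))*(-10*sqrt(2)) + 4 = (3*2)*(-10*sqrt(2)) + 4 = 6*(-10*sqrt(2)) + 4 = -60*sqrt(2) + 4 = 4 - 60*sqrt(2)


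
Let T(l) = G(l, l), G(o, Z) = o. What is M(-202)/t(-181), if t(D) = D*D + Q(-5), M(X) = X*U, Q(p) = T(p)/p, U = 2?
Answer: -202/16381 ≈ -0.012331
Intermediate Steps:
T(l) = l
Q(p) = 1 (Q(p) = p/p = 1)
M(X) = 2*X (M(X) = X*2 = 2*X)
t(D) = 1 + D² (t(D) = D*D + 1 = D² + 1 = 1 + D²)
M(-202)/t(-181) = (2*(-202))/(1 + (-181)²) = -404/(1 + 32761) = -404/32762 = -404*1/32762 = -202/16381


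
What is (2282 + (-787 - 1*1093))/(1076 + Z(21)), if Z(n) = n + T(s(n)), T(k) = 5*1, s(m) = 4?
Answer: 201/551 ≈ 0.36479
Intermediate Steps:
T(k) = 5
Z(n) = 5 + n (Z(n) = n + 5 = 5 + n)
(2282 + (-787 - 1*1093))/(1076 + Z(21)) = (2282 + (-787 - 1*1093))/(1076 + (5 + 21)) = (2282 + (-787 - 1093))/(1076 + 26) = (2282 - 1880)/1102 = 402*(1/1102) = 201/551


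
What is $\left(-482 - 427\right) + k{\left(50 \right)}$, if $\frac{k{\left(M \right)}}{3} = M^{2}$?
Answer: $6591$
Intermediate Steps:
$k{\left(M \right)} = 3 M^{2}$
$\left(-482 - 427\right) + k{\left(50 \right)} = \left(-482 - 427\right) + 3 \cdot 50^{2} = -909 + 3 \cdot 2500 = -909 + 7500 = 6591$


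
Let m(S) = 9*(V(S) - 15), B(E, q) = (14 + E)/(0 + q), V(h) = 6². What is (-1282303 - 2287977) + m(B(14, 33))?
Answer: -3570091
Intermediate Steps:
V(h) = 36
B(E, q) = (14 + E)/q
m(S) = 189 (m(S) = 9*(36 - 15) = 9*21 = 189)
(-1282303 - 2287977) + m(B(14, 33)) = (-1282303 - 2287977) + 189 = -3570280 + 189 = -3570091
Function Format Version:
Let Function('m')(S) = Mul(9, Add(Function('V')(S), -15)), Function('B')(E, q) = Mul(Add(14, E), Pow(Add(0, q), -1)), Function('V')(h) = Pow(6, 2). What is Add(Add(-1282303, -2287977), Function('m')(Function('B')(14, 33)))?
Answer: -3570091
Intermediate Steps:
Function('V')(h) = 36
Function('B')(E, q) = Mul(Pow(q, -1), Add(14, E)) (Function('B')(E, q) = Mul(Add(14, E), Pow(q, -1)) = Mul(Pow(q, -1), Add(14, E)))
Function('m')(S) = 189 (Function('m')(S) = Mul(9, Add(36, -15)) = Mul(9, 21) = 189)
Add(Add(-1282303, -2287977), Function('m')(Function('B')(14, 33))) = Add(Add(-1282303, -2287977), 189) = Add(-3570280, 189) = -3570091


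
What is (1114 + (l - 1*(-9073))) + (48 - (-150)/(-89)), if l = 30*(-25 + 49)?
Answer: 974845/89 ≈ 10953.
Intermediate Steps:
l = 720 (l = 30*24 = 720)
(1114 + (l - 1*(-9073))) + (48 - (-150)/(-89)) = (1114 + (720 - 1*(-9073))) + (48 - (-150)/(-89)) = (1114 + (720 + 9073)) + (48 - (-150)*(-1)/89) = (1114 + 9793) + (48 - 10*15/89) = 10907 + (48 - 150/89) = 10907 + 4122/89 = 974845/89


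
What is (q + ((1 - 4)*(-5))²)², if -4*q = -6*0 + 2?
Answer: 201601/4 ≈ 50400.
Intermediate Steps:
q = -½ (q = -(-6*0 + 2)/4 = -(0 + 2)/4 = -¼*2 = -½ ≈ -0.50000)
(q + ((1 - 4)*(-5))²)² = (-½ + ((1 - 4)*(-5))²)² = (-½ + (-3*(-5))²)² = (-½ + 15²)² = (-½ + 225)² = (449/2)² = 201601/4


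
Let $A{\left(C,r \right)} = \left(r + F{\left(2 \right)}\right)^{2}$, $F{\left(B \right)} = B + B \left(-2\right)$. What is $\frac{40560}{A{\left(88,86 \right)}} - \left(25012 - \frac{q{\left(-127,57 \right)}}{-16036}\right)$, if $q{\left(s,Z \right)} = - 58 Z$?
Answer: $- \frac{1551225029}{62034} \approx -25006.0$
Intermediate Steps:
$F{\left(B \right)} = - B$ ($F{\left(B \right)} = B - 2 B = - B$)
$A{\left(C,r \right)} = \left(-2 + r\right)^{2}$ ($A{\left(C,r \right)} = \left(r - 2\right)^{2} = \left(-2 + r\right)^{2}$)
$\frac{40560}{A{\left(88,86 \right)}} - \left(25012 - \frac{q{\left(-127,57 \right)}}{-16036}\right) = \frac{40560}{\left(-2 + 86\right)^{2}} - \left(25012 - \frac{\left(-58\right) 57}{-16036}\right) = \frac{40560}{84^{2}} - \left(25012 - \left(-3306\right) \left(- \frac{1}{16036}\right)\right) = \frac{40560}{7056} - \left(25012 - \frac{87}{422}\right) = 40560 \cdot \frac{1}{7056} - \left(25012 - \frac{87}{422}\right) = \frac{845}{147} - \frac{10554977}{422} = - \frac{1551225029}{62034}$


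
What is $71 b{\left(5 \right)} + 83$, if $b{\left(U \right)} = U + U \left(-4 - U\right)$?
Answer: $-2757$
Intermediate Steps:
$71 b{\left(5 \right)} + 83 = 71 \left(\left(-1\right) 5 \left(3 + 5\right)\right) + 83 = 71 \left(\left(-1\right) 5 \cdot 8\right) + 83 = 71 \left(-40\right) + 83 = -2840 + 83 = -2757$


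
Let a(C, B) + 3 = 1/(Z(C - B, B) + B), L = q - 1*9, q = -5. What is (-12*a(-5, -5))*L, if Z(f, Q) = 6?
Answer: -336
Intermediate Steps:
L = -14 (L = -5 - 1*9 = -5 - 9 = -14)
a(C, B) = -3 + 1/(6 + B)
(-12*a(-5, -5))*L = -12*(-17 - 3*(-5))/(6 - 5)*(-14) = -12*(-17 + 15)/1*(-14) = -12*(-2)*(-14) = 24*(-14) = -336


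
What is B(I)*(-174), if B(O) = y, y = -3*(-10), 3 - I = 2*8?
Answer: -5220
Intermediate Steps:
I = -13 (I = 3 - 2*8 = 3 - 1*16 = 3 - 16 = -13)
y = 30
B(O) = 30
B(I)*(-174) = 30*(-174) = -5220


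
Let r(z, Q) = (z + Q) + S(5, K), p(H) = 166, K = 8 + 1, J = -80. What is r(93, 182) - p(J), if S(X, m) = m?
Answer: 118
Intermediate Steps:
K = 9
r(z, Q) = 9 + Q + z (r(z, Q) = (z + Q) + 9 = (Q + z) + 9 = 9 + Q + z)
r(93, 182) - p(J) = (9 + 182 + 93) - 1*166 = 284 - 166 = 118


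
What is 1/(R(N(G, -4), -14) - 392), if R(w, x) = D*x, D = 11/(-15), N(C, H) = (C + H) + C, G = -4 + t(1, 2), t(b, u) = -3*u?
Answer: -15/5726 ≈ -0.0026196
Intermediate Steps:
G = -10 (G = -4 - 3*2 = -4 - 6 = -10)
N(C, H) = H + 2*C
D = -11/15 (D = 11*(-1/15) = -11/15 ≈ -0.73333)
R(w, x) = -11*x/15
1/(R(N(G, -4), -14) - 392) = 1/(-11/15*(-14) - 392) = 1/(154/15 - 392) = 1/(-5726/15) = -15/5726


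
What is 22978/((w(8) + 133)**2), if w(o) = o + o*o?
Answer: 22978/42025 ≈ 0.54677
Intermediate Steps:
w(o) = o + o**2
22978/((w(8) + 133)**2) = 22978/((8*(1 + 8) + 133)**2) = 22978/((8*9 + 133)**2) = 22978/((72 + 133)**2) = 22978/(205**2) = 22978/42025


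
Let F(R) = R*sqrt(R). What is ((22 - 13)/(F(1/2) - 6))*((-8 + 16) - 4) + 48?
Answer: 12048/287 - 72*sqrt(2)/287 ≈ 41.624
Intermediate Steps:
F(R) = R**(3/2)
((22 - 13)/(F(1/2) - 6))*((-8 + 16) - 4) + 48 = ((22 - 13)/((1/2)**(3/2) - 6))*((-8 + 16) - 4) + 48 = (9/((1/2)**(3/2) - 6))*(8 - 4) + 48 = (9/(sqrt(2)/4 - 6))*4 + 48 = (9/(-6 + sqrt(2)/4))*4 + 48 = 36/(-6 + sqrt(2)/4) + 48 = 48 + 36/(-6 + sqrt(2)/4)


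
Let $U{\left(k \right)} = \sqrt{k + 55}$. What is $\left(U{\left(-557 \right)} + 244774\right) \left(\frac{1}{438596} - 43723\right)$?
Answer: $- \frac{2346982810289009}{219298} - \frac{19176732907 i \sqrt{502}}{438596} \approx -1.0702 \cdot 10^{10} - 9.7963 \cdot 10^{5} i$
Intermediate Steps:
$U{\left(k \right)} = \sqrt{55 + k}$
$\left(U{\left(-557 \right)} + 244774\right) \left(\frac{1}{438596} - 43723\right) = \left(\sqrt{55 - 557} + 244774\right) \left(\frac{1}{438596} - 43723\right) = \left(\sqrt{-502} + 244774\right) \left(\frac{1}{438596} - 43723\right) = \left(i \sqrt{502} + 244774\right) \left(- \frac{19176732907}{438596}\right) = \left(244774 + i \sqrt{502}\right) \left(- \frac{19176732907}{438596}\right) = - \frac{2346982810289009}{219298} - \frac{19176732907 i \sqrt{502}}{438596}$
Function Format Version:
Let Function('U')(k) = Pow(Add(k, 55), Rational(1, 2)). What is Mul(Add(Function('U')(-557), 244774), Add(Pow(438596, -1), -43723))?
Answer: Add(Rational(-2346982810289009, 219298), Mul(Rational(-19176732907, 438596), I, Pow(502, Rational(1, 2)))) ≈ Add(-1.0702e+10, Mul(-9.7963e+5, I))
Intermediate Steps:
Function('U')(k) = Pow(Add(55, k), Rational(1, 2))
Mul(Add(Function('U')(-557), 244774), Add(Pow(438596, -1), -43723)) = Mul(Add(Pow(Add(55, -557), Rational(1, 2)), 244774), Add(Pow(438596, -1), -43723)) = Mul(Add(Pow(-502, Rational(1, 2)), 244774), Add(Rational(1, 438596), -43723)) = Mul(Add(Mul(I, Pow(502, Rational(1, 2))), 244774), Rational(-19176732907, 438596)) = Mul(Add(244774, Mul(I, Pow(502, Rational(1, 2)))), Rational(-19176732907, 438596)) = Add(Rational(-2346982810289009, 219298), Mul(Rational(-19176732907, 438596), I, Pow(502, Rational(1, 2))))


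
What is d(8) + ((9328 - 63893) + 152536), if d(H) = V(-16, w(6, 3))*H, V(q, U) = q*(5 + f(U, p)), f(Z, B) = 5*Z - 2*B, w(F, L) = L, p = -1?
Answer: 95155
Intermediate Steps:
f(Z, B) = -2*B + 5*Z
V(q, U) = q*(7 + 5*U) (V(q, U) = q*(5 + (-2*(-1) + 5*U)) = q*(5 + (2 + 5*U)) = q*(7 + 5*U))
d(H) = -352*H (d(H) = (-16*(7 + 5*3))*H = (-16*(7 + 15))*H = (-16*22)*H = -352*H)
d(8) + ((9328 - 63893) + 152536) = -352*8 + ((9328 - 63893) + 152536) = -2816 + (-54565 + 152536) = -2816 + 97971 = 95155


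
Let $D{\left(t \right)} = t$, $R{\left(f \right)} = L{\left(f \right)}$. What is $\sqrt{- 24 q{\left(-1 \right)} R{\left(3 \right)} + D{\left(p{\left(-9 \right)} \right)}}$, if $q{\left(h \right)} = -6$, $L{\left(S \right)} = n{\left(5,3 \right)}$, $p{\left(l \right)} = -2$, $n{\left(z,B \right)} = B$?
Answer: $\sqrt{430} \approx 20.736$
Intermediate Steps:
$L{\left(S \right)} = 3$
$R{\left(f \right)} = 3$
$\sqrt{- 24 q{\left(-1 \right)} R{\left(3 \right)} + D{\left(p{\left(-9 \right)} \right)}} = \sqrt{\left(-24\right) \left(-6\right) 3 - 2} = \sqrt{144 \cdot 3 - 2} = \sqrt{432 - 2} = \sqrt{430}$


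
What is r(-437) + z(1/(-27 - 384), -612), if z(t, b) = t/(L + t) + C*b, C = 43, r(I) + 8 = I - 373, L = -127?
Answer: -1416340531/52198 ≈ -27134.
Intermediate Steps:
r(I) = -381 + I (r(I) = -8 + (I - 373) = -8 + (-373 + I) = -381 + I)
z(t, b) = 43*b + t/(-127 + t) (z(t, b) = t/(-127 + t) + 43*b = 43*b + t/(-127 + t))
r(-437) + z(1/(-27 - 384), -612) = (-381 - 437) + (1/(-27 - 384) - 5461*(-612) + 43*(-612)/(-27 - 384))/(-127 + 1/(-27 - 384)) = -818 + (1/(-411) + 3342132 + 43*(-612)/(-411))/(-127 + 1/(-411)) = -818 + (-1/411 + 3342132 + 43*(-612)*(-1/411))/(-127 - 1/411) = -818 + (-1/411 + 3342132 + 8772/137)/(-52198/411) = -818 - 411/52198*1373642567/411 = -818 - 1373642567/52198 = -1416340531/52198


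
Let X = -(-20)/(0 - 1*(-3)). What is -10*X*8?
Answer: -1600/3 ≈ -533.33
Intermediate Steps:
X = 20/3 (X = -(-20)/(0 + 3) = -(-20)/3 = -1*(-20/3) = 20/3 ≈ 6.6667)
-10*X*8 = -10*20/3*8 = -200/3*8 = -1600/3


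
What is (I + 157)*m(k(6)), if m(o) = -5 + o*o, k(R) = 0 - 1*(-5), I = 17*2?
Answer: 3820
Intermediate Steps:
I = 34
k(R) = 5 (k(R) = 0 + 5 = 5)
m(o) = -5 + o**2
(I + 157)*m(k(6)) = (34 + 157)*(-5 + 5**2) = 191*(-5 + 25) = 191*20 = 3820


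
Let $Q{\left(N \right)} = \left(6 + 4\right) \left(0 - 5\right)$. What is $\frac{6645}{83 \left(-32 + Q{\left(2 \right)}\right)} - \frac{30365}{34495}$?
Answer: $- \frac{87176693}{46954594} \approx -1.8566$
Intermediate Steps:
$Q{\left(N \right)} = -50$ ($Q{\left(N \right)} = 10 \left(-5\right) = -50$)
$\frac{6645}{83 \left(-32 + Q{\left(2 \right)}\right)} - \frac{30365}{34495} = \frac{6645}{83 \left(-32 - 50\right)} - \frac{30365}{34495} = \frac{6645}{83 \left(-82\right)} - \frac{6073}{6899} = \frac{6645}{-6806} - \frac{6073}{6899} = 6645 \left(- \frac{1}{6806}\right) - \frac{6073}{6899} = - \frac{6645}{6806} - \frac{6073}{6899} = - \frac{87176693}{46954594}$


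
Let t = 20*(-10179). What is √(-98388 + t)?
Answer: 36*I*√233 ≈ 549.52*I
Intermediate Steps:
t = -203580
√(-98388 + t) = √(-98388 - 203580) = √(-301968) = 36*I*√233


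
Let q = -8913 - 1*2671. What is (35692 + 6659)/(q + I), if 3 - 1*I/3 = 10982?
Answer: -42351/44521 ≈ -0.95126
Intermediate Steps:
I = -32937 (I = 9 - 3*10982 = 9 - 32946 = -32937)
q = -11584 (q = -8913 - 2671 = -11584)
(35692 + 6659)/(q + I) = (35692 + 6659)/(-11584 - 32937) = 42351/(-44521) = 42351*(-1/44521) = -42351/44521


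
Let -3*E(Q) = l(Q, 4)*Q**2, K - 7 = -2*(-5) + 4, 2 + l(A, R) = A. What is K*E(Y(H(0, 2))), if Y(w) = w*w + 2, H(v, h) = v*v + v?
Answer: 0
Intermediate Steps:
H(v, h) = v + v**2 (H(v, h) = v**2 + v = v + v**2)
l(A, R) = -2 + A
Y(w) = 2 + w**2 (Y(w) = w**2 + 2 = 2 + w**2)
K = 21 (K = 7 + (-2*(-5) + 4) = 7 + (10 + 4) = 7 + 14 = 21)
E(Q) = -Q**2*(-2 + Q)/3 (E(Q) = -(-2 + Q)*Q**2/3 = -Q**2*(-2 + Q)/3)
K*E(Y(H(0, 2))) = 21*((2 + (0*(1 + 0))**2)**2*(2 - (2 + (0*(1 + 0))**2))/3) = 21*((2 + (0*1)**2)**2*(2 - (2 + (0*1)**2))/3) = 21*((2 + 0**2)**2*(2 - (2 + 0**2))/3) = 21*((2 + 0)**2*(2 - (2 + 0))/3) = 21*((1/3)*2**2*(2 - 1*2)) = 21*((1/3)*4*(2 - 2)) = 21*((1/3)*4*0) = 21*0 = 0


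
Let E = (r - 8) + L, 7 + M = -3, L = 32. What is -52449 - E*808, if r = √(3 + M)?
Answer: -71841 - 808*I*√7 ≈ -71841.0 - 2137.8*I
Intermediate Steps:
M = -10 (M = -7 - 3 = -10)
r = I*√7 (r = √(3 - 10) = √(-7) = I*√7 ≈ 2.6458*I)
E = 24 + I*√7 (E = (I*√7 - 8) + 32 = (-8 + I*√7) + 32 = 24 + I*√7 ≈ 24.0 + 2.6458*I)
-52449 - E*808 = -52449 - (24 + I*√7)*808 = -52449 - (19392 + 808*I*√7) = -52449 + (-19392 - 808*I*√7) = -71841 - 808*I*√7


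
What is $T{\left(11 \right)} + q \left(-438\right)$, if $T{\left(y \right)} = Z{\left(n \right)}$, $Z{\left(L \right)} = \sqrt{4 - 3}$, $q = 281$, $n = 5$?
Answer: $-123077$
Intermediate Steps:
$Z{\left(L \right)} = 1$ ($Z{\left(L \right)} = \sqrt{1} = 1$)
$T{\left(y \right)} = 1$
$T{\left(11 \right)} + q \left(-438\right) = 1 + 281 \left(-438\right) = 1 - 123078 = -123077$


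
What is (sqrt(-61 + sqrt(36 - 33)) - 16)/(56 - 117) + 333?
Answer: 20329/61 - sqrt(-61 + sqrt(3))/61 ≈ 333.26 - 0.12621*I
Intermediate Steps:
(sqrt(-61 + sqrt(36 - 33)) - 16)/(56 - 117) + 333 = (sqrt(-61 + sqrt(3)) - 16)/(-61) + 333 = (-16 + sqrt(-61 + sqrt(3)))*(-1/61) + 333 = (16/61 - sqrt(-61 + sqrt(3))/61) + 333 = 20329/61 - sqrt(-61 + sqrt(3))/61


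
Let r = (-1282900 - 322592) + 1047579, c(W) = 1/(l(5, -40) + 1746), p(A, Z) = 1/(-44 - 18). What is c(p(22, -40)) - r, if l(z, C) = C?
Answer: 951799579/1706 ≈ 5.5791e+5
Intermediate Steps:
p(A, Z) = -1/62 (p(A, Z) = 1/(-62) = -1/62)
c(W) = 1/1706 (c(W) = 1/(-40 + 1746) = 1/1706)
r = -557913 (r = -1605492 + 1047579 = -557913)
c(p(22, -40)) - r = 1/1706 - 1*(-557913) = 1/1706 + 557913 = 951799579/1706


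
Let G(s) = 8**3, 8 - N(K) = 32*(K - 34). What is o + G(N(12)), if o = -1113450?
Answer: -1112938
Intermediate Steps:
N(K) = 1096 - 32*K (N(K) = 8 - 32*(K - 34) = 8 - 32*(-34 + K) = 8 - (-1088 + 32*K) = 8 + (1088 - 32*K) = 1096 - 32*K)
G(s) = 512
o + G(N(12)) = -1113450 + 512 = -1112938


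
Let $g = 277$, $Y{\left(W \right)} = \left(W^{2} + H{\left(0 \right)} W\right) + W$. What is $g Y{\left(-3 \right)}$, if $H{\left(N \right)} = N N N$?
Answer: $1662$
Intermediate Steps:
$H{\left(N \right)} = N^{3}$ ($H{\left(N \right)} = N^{2} N = N^{3}$)
$Y{\left(W \right)} = W + W^{2}$ ($Y{\left(W \right)} = \left(W^{2} + 0^{3} W\right) + W = \left(W^{2} + 0 W\right) + W = \left(W^{2} + 0\right) + W = W^{2} + W = W + W^{2}$)
$g Y{\left(-3 \right)} = 277 \left(- 3 \left(1 - 3\right)\right) = 277 \left(\left(-3\right) \left(-2\right)\right) = 277 \cdot 6 = 1662$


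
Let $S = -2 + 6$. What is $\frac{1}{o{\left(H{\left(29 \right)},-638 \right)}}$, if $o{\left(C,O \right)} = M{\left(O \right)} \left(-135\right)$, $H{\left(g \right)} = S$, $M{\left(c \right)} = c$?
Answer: $\frac{1}{86130} \approx 1.161 \cdot 10^{-5}$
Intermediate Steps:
$S = 4$
$H{\left(g \right)} = 4$
$o{\left(C,O \right)} = - 135 O$ ($o{\left(C,O \right)} = O \left(-135\right) = - 135 O$)
$\frac{1}{o{\left(H{\left(29 \right)},-638 \right)}} = \frac{1}{\left(-135\right) \left(-638\right)} = \frac{1}{86130}$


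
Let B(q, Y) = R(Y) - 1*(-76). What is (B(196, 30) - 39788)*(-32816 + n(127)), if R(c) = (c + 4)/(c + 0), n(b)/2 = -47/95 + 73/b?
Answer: 235836746280604/180975 ≈ 1.3031e+9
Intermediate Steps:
n(b) = -94/95 + 146/b (n(b) = 2*(-47/95 + 73/b) = -94/95 + 146/b)
R(c) = (4 + c)/c
B(q, Y) = 76 + (4 + Y)/Y (B(q, Y) = (4 + Y)/Y - 1*(-76) = (4 + Y)/Y + 76 = 76 + (4 + Y)/Y)
(B(196, 30) - 39788)*(-32816 + n(127)) = ((77 + 4/30) - 39788)*(-32816 + (-94/95 + 146/127)) = ((77 + 4*(1/30)) - 39788)*(-32816 + (-94/95 + 146*(1/127))) = ((77 + 2/15) - 39788)*(-32816 + (-94/95 + 146/127)) = (1157/15 - 39788)*(-32816 + 1932/12065) = -595663/15*(-395923108/12065) = 235836746280604/180975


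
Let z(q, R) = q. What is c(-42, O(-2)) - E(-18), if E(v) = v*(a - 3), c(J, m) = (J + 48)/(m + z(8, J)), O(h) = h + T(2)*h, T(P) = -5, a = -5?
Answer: -1149/8 ≈ -143.63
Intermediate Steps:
O(h) = -4*h (O(h) = h - 5*h = -4*h)
c(J, m) = (48 + J)/(8 + m) (c(J, m) = (J + 48)/(m + 8) = (48 + J)/(8 + m))
E(v) = -8*v (E(v) = v*(-5 - 3) = v*(-8) = -8*v)
c(-42, O(-2)) - E(-18) = (48 - 42)/(8 - 4*(-2)) - (-8)*(-18) = 6/(8 + 8) - 1*144 = 6/16 - 144 = (1/16)*6 - 144 = 3/8 - 144 = -1149/8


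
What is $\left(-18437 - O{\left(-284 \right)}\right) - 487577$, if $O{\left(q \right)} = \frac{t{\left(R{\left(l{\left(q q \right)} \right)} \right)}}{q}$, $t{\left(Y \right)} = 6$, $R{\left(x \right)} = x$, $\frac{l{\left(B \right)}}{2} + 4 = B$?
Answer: $- \frac{71853985}{142} \approx -5.0601 \cdot 10^{5}$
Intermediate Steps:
$l{\left(B \right)} = -8 + 2 B$
$O{\left(q \right)} = \frac{6}{q}$
$\left(-18437 - O{\left(-284 \right)}\right) - 487577 = \left(-18437 - \frac{6}{-284}\right) - 487577 = \left(-18437 - 6 \left(- \frac{1}{284}\right)\right) - 487577 = \left(-18437 - - \frac{3}{142}\right) - 487577 = \left(-18437 + \frac{3}{142}\right) - 487577 = - \frac{2618051}{142} - 487577 = - \frac{71853985}{142}$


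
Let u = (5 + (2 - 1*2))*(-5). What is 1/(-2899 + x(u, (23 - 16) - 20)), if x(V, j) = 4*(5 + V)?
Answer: -1/2979 ≈ -0.00033568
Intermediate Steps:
u = -25 (u = (5 + (2 - 2))*(-5) = (5 + 0)*(-5) = 5*(-5) = -25)
x(V, j) = 20 + 4*V
1/(-2899 + x(u, (23 - 16) - 20)) = 1/(-2899 + (20 + 4*(-25))) = 1/(-2899 + (20 - 100)) = 1/(-2899 - 80) = 1/(-2979) = -1/2979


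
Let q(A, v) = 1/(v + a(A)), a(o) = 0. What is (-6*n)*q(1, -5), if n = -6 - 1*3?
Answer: -54/5 ≈ -10.800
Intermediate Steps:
n = -9 (n = -6 - 3 = -9)
q(A, v) = 1/v (q(A, v) = 1/(v + 0) = 1/v)
(-6*n)*q(1, -5) = -6*(-9)/(-5) = 54*(-⅕) = -54/5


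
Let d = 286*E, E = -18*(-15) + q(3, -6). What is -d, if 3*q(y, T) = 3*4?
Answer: -78364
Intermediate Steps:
q(y, T) = 4 (q(y, T) = (3*4)/3 = (⅓)*12 = 4)
E = 274 (E = -18*(-15) + 4 = 270 + 4 = 274)
d = 78364 (d = 286*274 = 78364)
-d = -1*78364 = -78364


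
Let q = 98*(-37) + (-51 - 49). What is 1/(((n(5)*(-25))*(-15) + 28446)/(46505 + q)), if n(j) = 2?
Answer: 42779/29196 ≈ 1.4652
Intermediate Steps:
q = -3726 (q = -3626 - 100 = -3726)
1/(((n(5)*(-25))*(-15) + 28446)/(46505 + q)) = 1/(((2*(-25))*(-15) + 28446)/(46505 - 3726)) = 1/((-50*(-15) + 28446)/42779) = 1/((750 + 28446)*(1/42779)) = 1/(29196*(1/42779)) = 1/(29196/42779) = 42779/29196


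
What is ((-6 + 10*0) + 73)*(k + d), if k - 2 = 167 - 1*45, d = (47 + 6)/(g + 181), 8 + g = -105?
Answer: 568495/68 ≈ 8360.2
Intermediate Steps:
g = -113 (g = -8 - 105 = -113)
d = 53/68 (d = (47 + 6)/(-113 + 181) = 53/68 ≈ 0.77941)
k = 124 (k = 2 + (167 - 1*45) = 2 + (167 - 45) = 2 + 122 = 124)
((-6 + 10*0) + 73)*(k + d) = ((-6 + 10*0) + 73)*(124 + 53/68) = ((-6 + 0) + 73)*(8485/68) = (-6 + 73)*(8485/68) = 67*(8485/68) = 568495/68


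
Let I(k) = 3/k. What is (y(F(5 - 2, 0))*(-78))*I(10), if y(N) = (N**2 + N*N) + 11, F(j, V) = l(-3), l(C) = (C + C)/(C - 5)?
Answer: -11349/40 ≈ -283.73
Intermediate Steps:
l(C) = 2*C/(-5 + C) (l(C) = (2*C)/(-5 + C) = 2*C/(-5 + C))
F(j, V) = 3/4 (F(j, V) = 2*(-3)/(-5 - 3) = 2*(-3)/(-8) = 2*(-3)*(-1/8) = 3/4)
y(N) = 11 + 2*N**2 (y(N) = (N**2 + N**2) + 11 = 2*N**2 + 11 = 11 + 2*N**2)
(y(F(5 - 2, 0))*(-78))*I(10) = ((11 + 2*(3/4)**2)*(-78))*(3/10) = ((11 + 2*(9/16))*(-78))*(3*(1/10)) = ((11 + 9/8)*(-78))*(3/10) = ((97/8)*(-78))*(3/10) = -3783/4*3/10 = -11349/40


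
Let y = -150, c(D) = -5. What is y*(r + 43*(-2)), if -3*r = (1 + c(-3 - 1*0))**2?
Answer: 13700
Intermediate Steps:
r = -16/3 (r = -(1 - 5)**2/3 = -1/3*(-4)**2 = -1/3*16 = -16/3 ≈ -5.3333)
y*(r + 43*(-2)) = -150*(-16/3 + 43*(-2)) = -150*(-16/3 - 86) = -150*(-274/3) = 13700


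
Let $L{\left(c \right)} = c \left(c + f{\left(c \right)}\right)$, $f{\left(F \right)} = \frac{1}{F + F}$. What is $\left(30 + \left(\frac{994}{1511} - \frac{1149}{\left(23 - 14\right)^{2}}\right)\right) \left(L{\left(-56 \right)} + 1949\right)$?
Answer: $\frac{6835267985}{81594} \approx 83772.0$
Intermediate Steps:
$f{\left(F \right)} = \frac{1}{2 F}$
$L{\left(c \right)} = c \left(c + \frac{1}{2 c}\right)$
$\left(30 + \left(\frac{994}{1511} - \frac{1149}{\left(23 - 14\right)^{2}}\right)\right) \left(L{\left(-56 \right)} + 1949\right) = \left(30 + \left(\frac{994}{1511} - \frac{1149}{\left(23 - 14\right)^{2}}\right)\right) \left(\left(\frac{1}{2} + \left(-56\right)^{2}\right) + 1949\right) = \left(30 + \left(994 \cdot \frac{1}{1511} - \frac{1149}{9^{2}}\right)\right) \left(\left(\frac{1}{2} + 3136\right) + 1949\right) = \left(30 + \left(\frac{994}{1511} - \frac{1149}{81}\right)\right) \left(\frac{6273}{2} + 1949\right) = \left(30 + \left(\frac{994}{1511} - \frac{383}{27}\right)\right) \frac{10171}{2} = \left(30 - \frac{551875}{40797}\right) \frac{10171}{2} = \frac{672035}{40797} \cdot \frac{10171}{2} = \frac{6835267985}{81594}$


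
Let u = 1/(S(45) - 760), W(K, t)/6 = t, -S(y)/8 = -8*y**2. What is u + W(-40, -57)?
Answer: -44063279/128840 ≈ -342.00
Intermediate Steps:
S(y) = 64*y**2 (S(y) = -(-64)*y**2 = 64*y**2)
W(K, t) = 6*t
u = 1/128840 (u = 1/(64*45**2 - 760) = 1/(64*2025 - 760) = 1/(129600 - 760) = 1/128840 ≈ 7.7616e-6)
u + W(-40, -57) = 1/128840 + 6*(-57) = 1/128840 - 342 = -44063279/128840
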